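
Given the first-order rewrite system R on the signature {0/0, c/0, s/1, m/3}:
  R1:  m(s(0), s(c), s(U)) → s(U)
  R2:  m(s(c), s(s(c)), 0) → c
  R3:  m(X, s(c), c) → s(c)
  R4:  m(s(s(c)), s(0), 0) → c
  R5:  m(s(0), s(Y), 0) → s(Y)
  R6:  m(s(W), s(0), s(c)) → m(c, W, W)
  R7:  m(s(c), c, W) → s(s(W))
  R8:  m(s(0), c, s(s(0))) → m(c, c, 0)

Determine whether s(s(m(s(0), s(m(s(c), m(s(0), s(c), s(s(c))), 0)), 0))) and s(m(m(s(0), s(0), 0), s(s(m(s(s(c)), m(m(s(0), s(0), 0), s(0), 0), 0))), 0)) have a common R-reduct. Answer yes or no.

yes — NF(t₁) = s(s(s(c))), NF(t₂) = s(s(s(c)))

Reduce t₁ = s(s(m(s(0), s(m(s(c), m(s(0), s(c), s(s(c))), 0)), 0))):
1. s(s(m(s(0), s(m(s(c), m(s(0), s(c), s(s(c))), 0)), 0)))  →  s(s(s(m(s(c), m(s(0), s(c), s(s(c))), 0))))   [R5 at 1.1]
2. s(s(s(m(s(c), m(s(0), s(c), s(s(c))), 0))))  →  s(s(s(m(s(c), s(s(c)), 0))))   [R1 at 1.1.1.2]
3. s(s(s(m(s(c), s(s(c)), 0))))  →  s(s(s(c)))   [R2 at 1.1.1]

Reduce t₂ = s(m(m(s(0), s(0), 0), s(s(m(s(s(c)), m(m(s(0), s(0), 0), s(0), 0), 0))), 0)):
1. s(m(m(s(0), s(0), 0), s(s(m(s(s(c)), m(m(s(0), s(0), 0), s(0), 0), 0))), 0))  →  s(m(s(0), s(s(m(s(s(c)), m(m(s(0), s(0), 0), s(0), 0), 0))), 0))   [R5 at 1.1]
2. s(m(s(0), s(s(m(s(s(c)), m(m(s(0), s(0), 0), s(0), 0), 0))), 0))  →  s(s(s(m(s(s(c)), m(m(s(0), s(0), 0), s(0), 0), 0))))   [R5 at 1]
3. s(s(s(m(s(s(c)), m(m(s(0), s(0), 0), s(0), 0), 0))))  →  s(s(s(m(s(s(c)), m(s(0), s(0), 0), 0))))   [R5 at 1.1.1.2.1]
4. s(s(s(m(s(s(c)), m(s(0), s(0), 0), 0))))  →  s(s(s(m(s(s(c)), s(0), 0))))   [R5 at 1.1.1.2]
5. s(s(s(m(s(s(c)), s(0), 0))))  →  s(s(s(c)))   [R4 at 1.1.1]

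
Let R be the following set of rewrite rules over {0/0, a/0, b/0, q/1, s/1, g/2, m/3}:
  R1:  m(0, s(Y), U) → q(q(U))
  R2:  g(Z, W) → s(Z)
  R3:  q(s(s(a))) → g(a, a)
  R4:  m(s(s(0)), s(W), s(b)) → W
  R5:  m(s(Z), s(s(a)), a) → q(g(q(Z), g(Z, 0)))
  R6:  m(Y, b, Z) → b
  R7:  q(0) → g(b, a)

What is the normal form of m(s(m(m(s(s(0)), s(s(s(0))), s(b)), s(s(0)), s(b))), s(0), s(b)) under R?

0

1. m(s(m(m(s(s(0)), s(s(s(0))), s(b)), s(s(0)), s(b))), s(0), s(b))  →  m(s(m(s(s(0)), s(s(0)), s(b))), s(0), s(b))   [R4 at 1.1.1]
2. m(s(m(s(s(0)), s(s(0)), s(b))), s(0), s(b))  →  m(s(s(0)), s(0), s(b))   [R4 at 1.1]
3. m(s(s(0)), s(0), s(b))  →  0   [R4 at ε]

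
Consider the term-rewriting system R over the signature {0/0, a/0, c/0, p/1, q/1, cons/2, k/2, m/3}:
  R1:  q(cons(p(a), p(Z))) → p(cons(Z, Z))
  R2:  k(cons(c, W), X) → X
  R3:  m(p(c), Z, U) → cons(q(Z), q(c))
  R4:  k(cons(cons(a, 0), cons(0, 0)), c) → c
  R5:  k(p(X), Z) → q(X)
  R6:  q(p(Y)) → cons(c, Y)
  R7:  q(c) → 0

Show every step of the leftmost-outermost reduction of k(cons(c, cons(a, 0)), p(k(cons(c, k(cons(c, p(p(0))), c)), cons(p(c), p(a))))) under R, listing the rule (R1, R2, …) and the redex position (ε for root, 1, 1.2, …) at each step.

p(cons(p(c), p(a)))

1. k(cons(c, cons(a, 0)), p(k(cons(c, k(cons(c, p(p(0))), c)), cons(p(c), p(a)))))  →  p(k(cons(c, k(cons(c, p(p(0))), c)), cons(p(c), p(a))))   [R2 at ε]
2. p(k(cons(c, k(cons(c, p(p(0))), c)), cons(p(c), p(a))))  →  p(cons(p(c), p(a)))   [R2 at 1]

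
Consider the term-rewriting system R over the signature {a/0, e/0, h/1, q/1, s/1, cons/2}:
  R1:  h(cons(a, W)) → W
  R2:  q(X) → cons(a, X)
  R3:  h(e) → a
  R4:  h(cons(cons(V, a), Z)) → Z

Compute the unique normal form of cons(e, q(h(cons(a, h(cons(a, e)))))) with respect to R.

cons(e, cons(a, e))

1. cons(e, q(h(cons(a, h(cons(a, e))))))  →  cons(e, cons(a, h(cons(a, h(cons(a, e))))))   [R2 at 2]
2. cons(e, cons(a, h(cons(a, h(cons(a, e))))))  →  cons(e, cons(a, h(cons(a, e))))   [R1 at 2.2]
3. cons(e, cons(a, h(cons(a, e))))  →  cons(e, cons(a, e))   [R1 at 2.2]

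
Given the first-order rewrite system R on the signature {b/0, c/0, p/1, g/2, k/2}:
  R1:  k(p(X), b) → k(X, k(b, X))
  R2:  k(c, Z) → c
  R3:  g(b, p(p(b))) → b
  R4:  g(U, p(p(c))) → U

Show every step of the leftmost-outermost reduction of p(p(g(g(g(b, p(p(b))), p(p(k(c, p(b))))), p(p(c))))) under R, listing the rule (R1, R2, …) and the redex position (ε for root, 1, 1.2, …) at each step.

1. p(p(g(g(g(b, p(p(b))), p(p(k(c, p(b))))), p(p(c)))))  →  p(p(g(g(b, p(p(b))), p(p(k(c, p(b)))))))   [R4 at 1.1]
2. p(p(g(g(b, p(p(b))), p(p(k(c, p(b)))))))  →  p(p(g(b, p(p(k(c, p(b)))))))   [R3 at 1.1.1]
3. p(p(g(b, p(p(k(c, p(b)))))))  →  p(p(g(b, p(p(c)))))   [R2 at 1.1.2.1.1]
4. p(p(g(b, p(p(c)))))  →  p(p(b))   [R4 at 1.1]

p(p(b))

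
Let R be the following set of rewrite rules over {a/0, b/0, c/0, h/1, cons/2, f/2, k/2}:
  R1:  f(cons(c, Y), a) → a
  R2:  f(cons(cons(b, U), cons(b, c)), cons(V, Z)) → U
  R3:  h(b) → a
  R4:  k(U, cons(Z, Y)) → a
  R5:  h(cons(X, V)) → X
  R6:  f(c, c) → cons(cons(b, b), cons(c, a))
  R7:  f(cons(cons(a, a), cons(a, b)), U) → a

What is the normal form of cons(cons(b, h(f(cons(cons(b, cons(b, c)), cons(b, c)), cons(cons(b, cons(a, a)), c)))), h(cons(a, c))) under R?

1. cons(cons(b, h(f(cons(cons(b, cons(b, c)), cons(b, c)), cons(cons(b, cons(a, a)), c)))), h(cons(a, c)))  →  cons(cons(b, h(cons(b, c))), h(cons(a, c)))   [R2 at 1.2.1]
2. cons(cons(b, h(cons(b, c))), h(cons(a, c)))  →  cons(cons(b, b), h(cons(a, c)))   [R5 at 1.2]
3. cons(cons(b, b), h(cons(a, c)))  →  cons(cons(b, b), a)   [R5 at 2]

cons(cons(b, b), a)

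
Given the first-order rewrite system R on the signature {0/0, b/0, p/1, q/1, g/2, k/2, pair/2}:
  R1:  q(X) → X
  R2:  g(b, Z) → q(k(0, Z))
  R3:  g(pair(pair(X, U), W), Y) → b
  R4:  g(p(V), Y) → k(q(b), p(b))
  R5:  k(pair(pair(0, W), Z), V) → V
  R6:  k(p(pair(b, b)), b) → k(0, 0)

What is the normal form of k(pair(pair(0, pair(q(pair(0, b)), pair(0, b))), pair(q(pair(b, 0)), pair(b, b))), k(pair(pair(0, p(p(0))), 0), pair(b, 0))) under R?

pair(b, 0)

1. k(pair(pair(0, pair(q(pair(0, b)), pair(0, b))), pair(q(pair(b, 0)), pair(b, b))), k(pair(pair(0, p(p(0))), 0), pair(b, 0)))  →  k(pair(pair(0, p(p(0))), 0), pair(b, 0))   [R5 at ε]
2. k(pair(pair(0, p(p(0))), 0), pair(b, 0))  →  pair(b, 0)   [R5 at ε]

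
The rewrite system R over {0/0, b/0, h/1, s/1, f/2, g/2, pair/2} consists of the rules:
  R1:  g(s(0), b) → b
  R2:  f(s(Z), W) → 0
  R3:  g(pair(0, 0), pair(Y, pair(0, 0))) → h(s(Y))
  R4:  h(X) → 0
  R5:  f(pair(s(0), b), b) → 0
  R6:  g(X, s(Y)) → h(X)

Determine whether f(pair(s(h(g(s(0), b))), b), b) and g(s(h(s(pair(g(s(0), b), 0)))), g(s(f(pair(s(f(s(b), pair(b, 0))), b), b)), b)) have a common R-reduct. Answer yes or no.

no — NF(t₁) = 0, NF(t₂) = b

Reduce t₁ = f(pair(s(h(g(s(0), b))), b), b):
1. f(pair(s(h(g(s(0), b))), b), b)  →  f(pair(s(0), b), b)   [R4 at 1.1.1]
2. f(pair(s(0), b), b)  →  0   [R5 at ε]

Reduce t₂ = g(s(h(s(pair(g(s(0), b), 0)))), g(s(f(pair(s(f(s(b), pair(b, 0))), b), b)), b)):
1. g(s(h(s(pair(g(s(0), b), 0)))), g(s(f(pair(s(f(s(b), pair(b, 0))), b), b)), b))  →  g(s(0), g(s(f(pair(s(f(s(b), pair(b, 0))), b), b)), b))   [R4 at 1.1]
2. g(s(0), g(s(f(pair(s(f(s(b), pair(b, 0))), b), b)), b))  →  g(s(0), g(s(f(pair(s(0), b), b)), b))   [R2 at 2.1.1.1.1.1]
3. g(s(0), g(s(f(pair(s(0), b), b)), b))  →  g(s(0), g(s(0), b))   [R5 at 2.1.1]
4. g(s(0), g(s(0), b))  →  g(s(0), b)   [R1 at 2]
5. g(s(0), b)  →  b   [R1 at ε]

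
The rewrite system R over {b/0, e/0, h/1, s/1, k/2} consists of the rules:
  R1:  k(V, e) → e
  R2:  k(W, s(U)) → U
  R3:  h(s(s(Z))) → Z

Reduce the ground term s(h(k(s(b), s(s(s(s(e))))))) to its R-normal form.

1. s(h(k(s(b), s(s(s(s(e)))))))  →  s(h(s(s(s(e)))))   [R2 at 1.1]
2. s(h(s(s(s(e)))))  →  s(s(e))   [R3 at 1]

s(s(e))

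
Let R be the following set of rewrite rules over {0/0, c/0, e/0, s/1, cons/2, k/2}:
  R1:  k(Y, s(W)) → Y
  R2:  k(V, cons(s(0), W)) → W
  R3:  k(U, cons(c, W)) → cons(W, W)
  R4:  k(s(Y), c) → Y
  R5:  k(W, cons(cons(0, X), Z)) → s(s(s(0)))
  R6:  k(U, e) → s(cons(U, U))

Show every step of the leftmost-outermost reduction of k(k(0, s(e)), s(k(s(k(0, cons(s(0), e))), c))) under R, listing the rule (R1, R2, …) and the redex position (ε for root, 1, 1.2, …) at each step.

1. k(k(0, s(e)), s(k(s(k(0, cons(s(0), e))), c)))  →  k(0, s(e))   [R1 at ε]
2. k(0, s(e))  →  0   [R1 at ε]

0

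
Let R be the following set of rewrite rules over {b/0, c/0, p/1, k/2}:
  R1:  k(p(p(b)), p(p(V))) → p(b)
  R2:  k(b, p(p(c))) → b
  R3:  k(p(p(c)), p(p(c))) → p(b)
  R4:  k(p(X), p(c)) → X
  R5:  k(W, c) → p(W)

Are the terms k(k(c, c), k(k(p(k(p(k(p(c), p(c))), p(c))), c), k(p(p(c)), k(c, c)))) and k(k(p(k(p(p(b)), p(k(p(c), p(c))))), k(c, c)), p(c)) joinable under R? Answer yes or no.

Reduce t₁ = k(k(c, c), k(k(p(k(p(k(p(c), p(c))), p(c))), c), k(p(p(c)), k(c, c)))):
1. k(k(c, c), k(k(p(k(p(k(p(c), p(c))), p(c))), c), k(p(p(c)), k(c, c))))  →  k(p(c), k(k(p(k(p(k(p(c), p(c))), p(c))), c), k(p(p(c)), k(c, c))))   [R5 at 1]
2. k(p(c), k(k(p(k(p(k(p(c), p(c))), p(c))), c), k(p(p(c)), k(c, c))))  →  k(p(c), k(p(p(k(p(k(p(c), p(c))), p(c)))), k(p(p(c)), k(c, c))))   [R5 at 2.1]
3. k(p(c), k(p(p(k(p(k(p(c), p(c))), p(c)))), k(p(p(c)), k(c, c))))  →  k(p(c), k(p(p(k(p(c), p(c)))), k(p(p(c)), k(c, c))))   [R4 at 2.1.1.1]
4. k(p(c), k(p(p(k(p(c), p(c)))), k(p(p(c)), k(c, c))))  →  k(p(c), k(p(p(c)), k(p(p(c)), k(c, c))))   [R4 at 2.1.1.1]
5. k(p(c), k(p(p(c)), k(p(p(c)), k(c, c))))  →  k(p(c), k(p(p(c)), k(p(p(c)), p(c))))   [R5 at 2.2.2]
6. k(p(c), k(p(p(c)), k(p(p(c)), p(c))))  →  k(p(c), k(p(p(c)), p(c)))   [R4 at 2.2]
7. k(p(c), k(p(p(c)), p(c)))  →  k(p(c), p(c))   [R4 at 2]
8. k(p(c), p(c))  →  c   [R4 at ε]

Reduce t₂ = k(k(p(k(p(p(b)), p(k(p(c), p(c))))), k(c, c)), p(c)):
1. k(k(p(k(p(p(b)), p(k(p(c), p(c))))), k(c, c)), p(c))  →  k(k(p(k(p(p(b)), p(c))), k(c, c)), p(c))   [R4 at 1.1.1.2.1]
2. k(k(p(k(p(p(b)), p(c))), k(c, c)), p(c))  →  k(k(p(p(b)), k(c, c)), p(c))   [R4 at 1.1.1]
3. k(k(p(p(b)), k(c, c)), p(c))  →  k(k(p(p(b)), p(c)), p(c))   [R5 at 1.2]
4. k(k(p(p(b)), p(c)), p(c))  →  k(p(b), p(c))   [R4 at 1]
5. k(p(b), p(c))  →  b   [R4 at ε]

no — NF(t₁) = c, NF(t₂) = b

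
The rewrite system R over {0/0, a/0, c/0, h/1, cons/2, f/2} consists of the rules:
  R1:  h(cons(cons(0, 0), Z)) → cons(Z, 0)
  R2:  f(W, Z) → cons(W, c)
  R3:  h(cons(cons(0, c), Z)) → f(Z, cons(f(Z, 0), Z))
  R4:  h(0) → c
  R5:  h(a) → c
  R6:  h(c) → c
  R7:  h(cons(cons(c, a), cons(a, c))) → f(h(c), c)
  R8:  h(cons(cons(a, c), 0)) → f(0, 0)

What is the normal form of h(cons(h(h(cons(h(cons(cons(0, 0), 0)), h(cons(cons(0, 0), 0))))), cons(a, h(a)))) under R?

cons(cons(a, c), 0)

1. h(cons(h(h(cons(h(cons(cons(0, 0), 0)), h(cons(cons(0, 0), 0))))), cons(a, h(a))))  →  h(cons(h(h(cons(cons(0, 0), h(cons(cons(0, 0), 0))))), cons(a, h(a))))   [R1 at 1.1.1.1.1]
2. h(cons(h(h(cons(cons(0, 0), h(cons(cons(0, 0), 0))))), cons(a, h(a))))  →  h(cons(h(cons(h(cons(cons(0, 0), 0)), 0)), cons(a, h(a))))   [R1 at 1.1.1]
3. h(cons(h(cons(h(cons(cons(0, 0), 0)), 0)), cons(a, h(a))))  →  h(cons(h(cons(cons(0, 0), 0)), cons(a, h(a))))   [R1 at 1.1.1.1]
4. h(cons(h(cons(cons(0, 0), 0)), cons(a, h(a))))  →  h(cons(cons(0, 0), cons(a, h(a))))   [R1 at 1.1]
5. h(cons(cons(0, 0), cons(a, h(a))))  →  cons(cons(a, h(a)), 0)   [R1 at ε]
6. cons(cons(a, h(a)), 0)  →  cons(cons(a, c), 0)   [R5 at 1.2]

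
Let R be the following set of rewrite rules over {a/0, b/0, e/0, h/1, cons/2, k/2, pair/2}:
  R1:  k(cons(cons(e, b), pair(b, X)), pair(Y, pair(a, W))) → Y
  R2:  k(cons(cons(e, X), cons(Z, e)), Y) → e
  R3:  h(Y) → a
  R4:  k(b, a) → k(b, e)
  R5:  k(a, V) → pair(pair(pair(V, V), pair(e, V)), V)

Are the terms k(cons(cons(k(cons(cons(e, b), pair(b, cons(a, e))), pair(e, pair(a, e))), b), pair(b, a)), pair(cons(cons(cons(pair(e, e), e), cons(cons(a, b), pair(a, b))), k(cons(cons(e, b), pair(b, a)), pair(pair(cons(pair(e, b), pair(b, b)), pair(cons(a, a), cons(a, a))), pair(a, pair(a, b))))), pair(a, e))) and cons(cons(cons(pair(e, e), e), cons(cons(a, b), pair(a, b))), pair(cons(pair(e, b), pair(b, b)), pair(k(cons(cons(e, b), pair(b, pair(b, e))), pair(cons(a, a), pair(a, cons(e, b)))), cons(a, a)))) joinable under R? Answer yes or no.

yes — NF(t₁) = cons(cons(cons(pair(e, e), e), cons(cons(a, b), pair(a, b))), pair(cons(pair(e, b), pair(b, b)), pair(cons(a, a), cons(a, a)))), NF(t₂) = cons(cons(cons(pair(e, e), e), cons(cons(a, b), pair(a, b))), pair(cons(pair(e, b), pair(b, b)), pair(cons(a, a), cons(a, a))))

Reduce t₁ = k(cons(cons(k(cons(cons(e, b), pair(b, cons(a, e))), pair(e, pair(a, e))), b), pair(b, a)), pair(cons(cons(cons(pair(e, e), e), cons(cons(a, b), pair(a, b))), k(cons(cons(e, b), pair(b, a)), pair(pair(cons(pair(e, b), pair(b, b)), pair(cons(a, a), cons(a, a))), pair(a, pair(a, b))))), pair(a, e))):
1. k(cons(cons(k(cons(cons(e, b), pair(b, cons(a, e))), pair(e, pair(a, e))), b), pair(b, a)), pair(cons(cons(cons(pair(e, e), e), cons(cons(a, b), pair(a, b))), k(cons(cons(e, b), pair(b, a)), pair(pair(cons(pair(e, b), pair(b, b)), pair(cons(a, a), cons(a, a))), pair(a, pair(a, b))))), pair(a, e)))  →  k(cons(cons(e, b), pair(b, a)), pair(cons(cons(cons(pair(e, e), e), cons(cons(a, b), pair(a, b))), k(cons(cons(e, b), pair(b, a)), pair(pair(cons(pair(e, b), pair(b, b)), pair(cons(a, a), cons(a, a))), pair(a, pair(a, b))))), pair(a, e)))   [R1 at 1.1.1]
2. k(cons(cons(e, b), pair(b, a)), pair(cons(cons(cons(pair(e, e), e), cons(cons(a, b), pair(a, b))), k(cons(cons(e, b), pair(b, a)), pair(pair(cons(pair(e, b), pair(b, b)), pair(cons(a, a), cons(a, a))), pair(a, pair(a, b))))), pair(a, e)))  →  cons(cons(cons(pair(e, e), e), cons(cons(a, b), pair(a, b))), k(cons(cons(e, b), pair(b, a)), pair(pair(cons(pair(e, b), pair(b, b)), pair(cons(a, a), cons(a, a))), pair(a, pair(a, b)))))   [R1 at ε]
3. cons(cons(cons(pair(e, e), e), cons(cons(a, b), pair(a, b))), k(cons(cons(e, b), pair(b, a)), pair(pair(cons(pair(e, b), pair(b, b)), pair(cons(a, a), cons(a, a))), pair(a, pair(a, b)))))  →  cons(cons(cons(pair(e, e), e), cons(cons(a, b), pair(a, b))), pair(cons(pair(e, b), pair(b, b)), pair(cons(a, a), cons(a, a))))   [R1 at 2]

Reduce t₂ = cons(cons(cons(pair(e, e), e), cons(cons(a, b), pair(a, b))), pair(cons(pair(e, b), pair(b, b)), pair(k(cons(cons(e, b), pair(b, pair(b, e))), pair(cons(a, a), pair(a, cons(e, b)))), cons(a, a)))):
1. cons(cons(cons(pair(e, e), e), cons(cons(a, b), pair(a, b))), pair(cons(pair(e, b), pair(b, b)), pair(k(cons(cons(e, b), pair(b, pair(b, e))), pair(cons(a, a), pair(a, cons(e, b)))), cons(a, a))))  →  cons(cons(cons(pair(e, e), e), cons(cons(a, b), pair(a, b))), pair(cons(pair(e, b), pair(b, b)), pair(cons(a, a), cons(a, a))))   [R1 at 2.2.1]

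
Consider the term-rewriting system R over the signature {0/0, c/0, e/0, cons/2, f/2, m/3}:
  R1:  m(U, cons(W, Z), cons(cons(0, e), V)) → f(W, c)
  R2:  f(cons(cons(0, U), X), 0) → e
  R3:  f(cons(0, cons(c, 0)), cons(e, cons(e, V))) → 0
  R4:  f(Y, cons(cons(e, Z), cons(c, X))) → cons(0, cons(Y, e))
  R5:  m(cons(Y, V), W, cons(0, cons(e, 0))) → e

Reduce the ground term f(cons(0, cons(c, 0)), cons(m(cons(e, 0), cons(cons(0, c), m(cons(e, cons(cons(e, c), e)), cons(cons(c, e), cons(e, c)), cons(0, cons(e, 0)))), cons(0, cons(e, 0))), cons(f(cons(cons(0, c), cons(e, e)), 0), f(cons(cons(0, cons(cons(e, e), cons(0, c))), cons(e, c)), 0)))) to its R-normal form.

1. f(cons(0, cons(c, 0)), cons(m(cons(e, 0), cons(cons(0, c), m(cons(e, cons(cons(e, c), e)), cons(cons(c, e), cons(e, c)), cons(0, cons(e, 0)))), cons(0, cons(e, 0))), cons(f(cons(cons(0, c), cons(e, e)), 0), f(cons(cons(0, cons(cons(e, e), cons(0, c))), cons(e, c)), 0))))  →  f(cons(0, cons(c, 0)), cons(e, cons(f(cons(cons(0, c), cons(e, e)), 0), f(cons(cons(0, cons(cons(e, e), cons(0, c))), cons(e, c)), 0))))   [R5 at 2.1]
2. f(cons(0, cons(c, 0)), cons(e, cons(f(cons(cons(0, c), cons(e, e)), 0), f(cons(cons(0, cons(cons(e, e), cons(0, c))), cons(e, c)), 0))))  →  f(cons(0, cons(c, 0)), cons(e, cons(e, f(cons(cons(0, cons(cons(e, e), cons(0, c))), cons(e, c)), 0))))   [R2 at 2.2.1]
3. f(cons(0, cons(c, 0)), cons(e, cons(e, f(cons(cons(0, cons(cons(e, e), cons(0, c))), cons(e, c)), 0))))  →  0   [R3 at ε]

0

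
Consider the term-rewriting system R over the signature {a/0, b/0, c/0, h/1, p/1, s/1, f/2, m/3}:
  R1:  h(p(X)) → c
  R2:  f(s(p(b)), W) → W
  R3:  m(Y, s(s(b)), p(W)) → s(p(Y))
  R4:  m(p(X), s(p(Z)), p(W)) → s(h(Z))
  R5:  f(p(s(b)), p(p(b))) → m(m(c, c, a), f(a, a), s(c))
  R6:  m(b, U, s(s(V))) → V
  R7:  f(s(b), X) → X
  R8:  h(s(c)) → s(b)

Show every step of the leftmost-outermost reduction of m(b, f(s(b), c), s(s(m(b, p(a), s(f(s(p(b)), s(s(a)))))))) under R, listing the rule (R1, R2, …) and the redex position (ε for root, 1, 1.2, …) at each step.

1. m(b, f(s(b), c), s(s(m(b, p(a), s(f(s(p(b)), s(s(a))))))))  →  m(b, p(a), s(f(s(p(b)), s(s(a)))))   [R6 at ε]
2. m(b, p(a), s(f(s(p(b)), s(s(a)))))  →  m(b, p(a), s(s(s(a))))   [R2 at 3.1]
3. m(b, p(a), s(s(s(a))))  →  s(a)   [R6 at ε]

s(a)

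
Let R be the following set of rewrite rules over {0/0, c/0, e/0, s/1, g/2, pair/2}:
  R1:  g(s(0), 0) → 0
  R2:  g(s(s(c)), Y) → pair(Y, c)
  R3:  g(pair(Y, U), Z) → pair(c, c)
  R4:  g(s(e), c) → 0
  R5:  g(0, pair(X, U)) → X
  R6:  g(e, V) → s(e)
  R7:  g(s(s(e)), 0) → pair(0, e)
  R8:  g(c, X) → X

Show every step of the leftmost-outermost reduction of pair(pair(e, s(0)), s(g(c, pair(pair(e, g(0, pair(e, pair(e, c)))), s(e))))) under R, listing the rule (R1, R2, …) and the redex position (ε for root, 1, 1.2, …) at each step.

pair(pair(e, s(0)), s(pair(pair(e, e), s(e))))

1. pair(pair(e, s(0)), s(g(c, pair(pair(e, g(0, pair(e, pair(e, c)))), s(e)))))  →  pair(pair(e, s(0)), s(pair(pair(e, g(0, pair(e, pair(e, c)))), s(e))))   [R8 at 2.1]
2. pair(pair(e, s(0)), s(pair(pair(e, g(0, pair(e, pair(e, c)))), s(e))))  →  pair(pair(e, s(0)), s(pair(pair(e, e), s(e))))   [R5 at 2.1.1.2]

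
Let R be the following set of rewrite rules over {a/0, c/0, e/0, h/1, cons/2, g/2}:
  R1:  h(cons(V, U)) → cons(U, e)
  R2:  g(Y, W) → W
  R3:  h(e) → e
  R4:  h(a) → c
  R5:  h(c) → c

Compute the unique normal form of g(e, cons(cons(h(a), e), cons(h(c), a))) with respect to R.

1. g(e, cons(cons(h(a), e), cons(h(c), a)))  →  cons(cons(h(a), e), cons(h(c), a))   [R2 at ε]
2. cons(cons(h(a), e), cons(h(c), a))  →  cons(cons(c, e), cons(h(c), a))   [R4 at 1.1]
3. cons(cons(c, e), cons(h(c), a))  →  cons(cons(c, e), cons(c, a))   [R5 at 2.1]

cons(cons(c, e), cons(c, a))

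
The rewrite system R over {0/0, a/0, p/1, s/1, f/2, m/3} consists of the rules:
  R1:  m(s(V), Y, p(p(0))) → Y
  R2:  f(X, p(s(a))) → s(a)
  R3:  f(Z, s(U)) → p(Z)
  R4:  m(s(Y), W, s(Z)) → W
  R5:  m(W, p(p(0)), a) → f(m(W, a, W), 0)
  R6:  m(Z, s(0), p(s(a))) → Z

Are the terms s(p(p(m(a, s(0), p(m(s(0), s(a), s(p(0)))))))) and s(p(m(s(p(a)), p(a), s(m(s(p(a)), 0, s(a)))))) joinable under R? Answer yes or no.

Reduce t₁ = s(p(p(m(a, s(0), p(m(s(0), s(a), s(p(0)))))))):
1. s(p(p(m(a, s(0), p(m(s(0), s(a), s(p(0))))))))  →  s(p(p(m(a, s(0), p(s(a))))))   [R4 at 1.1.1.3.1]
2. s(p(p(m(a, s(0), p(s(a))))))  →  s(p(p(a)))   [R6 at 1.1.1]

Reduce t₂ = s(p(m(s(p(a)), p(a), s(m(s(p(a)), 0, s(a)))))):
1. s(p(m(s(p(a)), p(a), s(m(s(p(a)), 0, s(a))))))  →  s(p(p(a)))   [R4 at 1.1]

yes — NF(t₁) = s(p(p(a))), NF(t₂) = s(p(p(a)))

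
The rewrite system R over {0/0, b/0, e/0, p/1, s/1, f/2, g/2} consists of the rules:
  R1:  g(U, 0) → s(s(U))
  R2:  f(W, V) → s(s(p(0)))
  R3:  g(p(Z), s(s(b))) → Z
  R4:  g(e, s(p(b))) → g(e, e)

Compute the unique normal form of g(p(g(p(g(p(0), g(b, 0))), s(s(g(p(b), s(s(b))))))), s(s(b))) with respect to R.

0

1. g(p(g(p(g(p(0), g(b, 0))), s(s(g(p(b), s(s(b))))))), s(s(b)))  →  g(p(g(p(0), g(b, 0))), s(s(g(p(b), s(s(b))))))   [R3 at ε]
2. g(p(g(p(0), g(b, 0))), s(s(g(p(b), s(s(b))))))  →  g(p(g(p(0), s(s(b)))), s(s(g(p(b), s(s(b))))))   [R1 at 1.1.2]
3. g(p(g(p(0), s(s(b)))), s(s(g(p(b), s(s(b))))))  →  g(p(0), s(s(g(p(b), s(s(b))))))   [R3 at 1.1]
4. g(p(0), s(s(g(p(b), s(s(b))))))  →  g(p(0), s(s(b)))   [R3 at 2.1.1]
5. g(p(0), s(s(b)))  →  0   [R3 at ε]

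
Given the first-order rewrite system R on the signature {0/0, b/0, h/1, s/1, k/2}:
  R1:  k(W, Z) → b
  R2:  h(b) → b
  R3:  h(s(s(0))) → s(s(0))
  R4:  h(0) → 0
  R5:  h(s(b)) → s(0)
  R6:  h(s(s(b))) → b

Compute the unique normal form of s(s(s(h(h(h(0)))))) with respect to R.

1. s(s(s(h(h(h(0))))))  →  s(s(s(h(h(0)))))   [R4 at 1.1.1.1.1]
2. s(s(s(h(h(0)))))  →  s(s(s(h(0))))   [R4 at 1.1.1.1]
3. s(s(s(h(0))))  →  s(s(s(0)))   [R4 at 1.1.1]

s(s(s(0)))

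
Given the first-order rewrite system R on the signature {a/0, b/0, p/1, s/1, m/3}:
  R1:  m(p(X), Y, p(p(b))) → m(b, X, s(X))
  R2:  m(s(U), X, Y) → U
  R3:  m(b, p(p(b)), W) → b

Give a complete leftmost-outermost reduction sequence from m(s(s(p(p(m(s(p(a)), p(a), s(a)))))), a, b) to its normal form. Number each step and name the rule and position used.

s(p(p(p(a))))

1. m(s(s(p(p(m(s(p(a)), p(a), s(a)))))), a, b)  →  s(p(p(m(s(p(a)), p(a), s(a)))))   [R2 at ε]
2. s(p(p(m(s(p(a)), p(a), s(a)))))  →  s(p(p(p(a))))   [R2 at 1.1.1]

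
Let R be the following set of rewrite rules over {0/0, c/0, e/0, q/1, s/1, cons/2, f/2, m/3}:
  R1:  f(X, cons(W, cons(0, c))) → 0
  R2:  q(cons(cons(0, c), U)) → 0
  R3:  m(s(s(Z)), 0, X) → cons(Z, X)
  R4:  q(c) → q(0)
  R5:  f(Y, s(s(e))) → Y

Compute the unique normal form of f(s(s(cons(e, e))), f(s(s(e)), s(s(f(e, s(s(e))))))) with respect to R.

1. f(s(s(cons(e, e))), f(s(s(e)), s(s(f(e, s(s(e)))))))  →  f(s(s(cons(e, e))), f(s(s(e)), s(s(e))))   [R5 at 2.2.1.1]
2. f(s(s(cons(e, e))), f(s(s(e)), s(s(e))))  →  f(s(s(cons(e, e))), s(s(e)))   [R5 at 2]
3. f(s(s(cons(e, e))), s(s(e)))  →  s(s(cons(e, e)))   [R5 at ε]

s(s(cons(e, e)))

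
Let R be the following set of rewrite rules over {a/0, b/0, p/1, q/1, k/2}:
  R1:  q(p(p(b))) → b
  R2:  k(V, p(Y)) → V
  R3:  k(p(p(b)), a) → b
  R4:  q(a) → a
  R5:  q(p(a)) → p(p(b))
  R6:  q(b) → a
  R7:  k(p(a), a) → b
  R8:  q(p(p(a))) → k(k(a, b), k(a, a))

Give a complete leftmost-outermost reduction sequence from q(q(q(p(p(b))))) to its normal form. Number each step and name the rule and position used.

1. q(q(q(p(p(b)))))  →  q(q(b))   [R1 at 1.1]
2. q(q(b))  →  q(a)   [R6 at 1]
3. q(a)  →  a   [R4 at ε]

a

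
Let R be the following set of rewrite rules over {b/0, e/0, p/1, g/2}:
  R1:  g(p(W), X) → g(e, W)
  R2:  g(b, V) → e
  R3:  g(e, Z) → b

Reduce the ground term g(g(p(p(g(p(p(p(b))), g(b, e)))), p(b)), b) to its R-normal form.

e

1. g(g(p(p(g(p(p(p(b))), g(b, e)))), p(b)), b)  →  g(g(e, p(g(p(p(p(b))), g(b, e)))), b)   [R1 at 1]
2. g(g(e, p(g(p(p(p(b))), g(b, e)))), b)  →  g(b, b)   [R3 at 1]
3. g(b, b)  →  e   [R2 at ε]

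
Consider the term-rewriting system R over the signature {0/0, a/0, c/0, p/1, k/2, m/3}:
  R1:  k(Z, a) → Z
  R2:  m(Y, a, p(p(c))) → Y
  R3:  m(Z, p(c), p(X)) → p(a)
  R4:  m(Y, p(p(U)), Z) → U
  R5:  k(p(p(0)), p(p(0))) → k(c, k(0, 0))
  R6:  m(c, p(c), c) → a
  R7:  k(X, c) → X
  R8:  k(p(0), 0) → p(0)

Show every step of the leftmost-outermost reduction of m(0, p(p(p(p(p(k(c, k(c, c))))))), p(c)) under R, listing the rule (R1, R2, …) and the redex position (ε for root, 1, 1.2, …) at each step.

1. m(0, p(p(p(p(p(k(c, k(c, c))))))), p(c))  →  p(p(p(k(c, k(c, c)))))   [R4 at ε]
2. p(p(p(k(c, k(c, c)))))  →  p(p(p(k(c, c))))   [R7 at 1.1.1.2]
3. p(p(p(k(c, c))))  →  p(p(p(c)))   [R7 at 1.1.1]

p(p(p(c)))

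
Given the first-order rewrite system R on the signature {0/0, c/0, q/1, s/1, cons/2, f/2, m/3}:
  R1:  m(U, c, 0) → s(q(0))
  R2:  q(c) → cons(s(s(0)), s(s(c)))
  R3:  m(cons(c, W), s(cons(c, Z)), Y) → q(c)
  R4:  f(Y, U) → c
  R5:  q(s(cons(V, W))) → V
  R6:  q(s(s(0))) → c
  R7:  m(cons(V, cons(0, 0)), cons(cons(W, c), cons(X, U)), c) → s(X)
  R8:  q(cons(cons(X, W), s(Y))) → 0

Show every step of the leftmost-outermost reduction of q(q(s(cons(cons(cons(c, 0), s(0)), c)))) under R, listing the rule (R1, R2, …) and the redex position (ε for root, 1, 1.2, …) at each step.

1. q(q(s(cons(cons(cons(c, 0), s(0)), c))))  →  q(cons(cons(c, 0), s(0)))   [R5 at 1]
2. q(cons(cons(c, 0), s(0)))  →  0   [R8 at ε]

0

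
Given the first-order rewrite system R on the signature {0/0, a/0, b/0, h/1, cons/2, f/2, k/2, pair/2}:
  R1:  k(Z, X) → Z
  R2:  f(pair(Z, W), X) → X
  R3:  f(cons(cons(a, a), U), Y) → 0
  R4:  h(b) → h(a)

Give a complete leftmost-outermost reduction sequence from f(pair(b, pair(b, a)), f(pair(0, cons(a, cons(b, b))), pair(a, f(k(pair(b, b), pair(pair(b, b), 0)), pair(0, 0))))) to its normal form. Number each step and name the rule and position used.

1. f(pair(b, pair(b, a)), f(pair(0, cons(a, cons(b, b))), pair(a, f(k(pair(b, b), pair(pair(b, b), 0)), pair(0, 0)))))  →  f(pair(0, cons(a, cons(b, b))), pair(a, f(k(pair(b, b), pair(pair(b, b), 0)), pair(0, 0))))   [R2 at ε]
2. f(pair(0, cons(a, cons(b, b))), pair(a, f(k(pair(b, b), pair(pair(b, b), 0)), pair(0, 0))))  →  pair(a, f(k(pair(b, b), pair(pair(b, b), 0)), pair(0, 0)))   [R2 at ε]
3. pair(a, f(k(pair(b, b), pair(pair(b, b), 0)), pair(0, 0)))  →  pair(a, f(pair(b, b), pair(0, 0)))   [R1 at 2.1]
4. pair(a, f(pair(b, b), pair(0, 0)))  →  pair(a, pair(0, 0))   [R2 at 2]

pair(a, pair(0, 0))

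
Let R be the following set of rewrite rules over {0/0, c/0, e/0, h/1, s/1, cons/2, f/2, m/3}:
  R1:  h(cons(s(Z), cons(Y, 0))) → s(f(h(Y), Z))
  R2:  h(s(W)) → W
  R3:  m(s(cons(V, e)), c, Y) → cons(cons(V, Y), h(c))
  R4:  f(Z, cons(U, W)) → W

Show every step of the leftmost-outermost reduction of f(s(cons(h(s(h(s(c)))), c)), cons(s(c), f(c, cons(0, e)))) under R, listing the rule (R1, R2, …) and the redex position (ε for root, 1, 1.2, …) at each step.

e

1. f(s(cons(h(s(h(s(c)))), c)), cons(s(c), f(c, cons(0, e))))  →  f(c, cons(0, e))   [R4 at ε]
2. f(c, cons(0, e))  →  e   [R4 at ε]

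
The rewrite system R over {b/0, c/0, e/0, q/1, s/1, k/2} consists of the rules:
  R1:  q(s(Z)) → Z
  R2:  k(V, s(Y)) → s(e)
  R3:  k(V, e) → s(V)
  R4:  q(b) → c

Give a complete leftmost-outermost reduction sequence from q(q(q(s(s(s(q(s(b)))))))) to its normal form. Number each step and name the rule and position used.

b

1. q(q(q(s(s(s(q(s(b))))))))  →  q(q(s(s(q(s(b))))))   [R1 at 1.1]
2. q(q(s(s(q(s(b))))))  →  q(s(q(s(b))))   [R1 at 1]
3. q(s(q(s(b))))  →  q(s(b))   [R1 at ε]
4. q(s(b))  →  b   [R1 at ε]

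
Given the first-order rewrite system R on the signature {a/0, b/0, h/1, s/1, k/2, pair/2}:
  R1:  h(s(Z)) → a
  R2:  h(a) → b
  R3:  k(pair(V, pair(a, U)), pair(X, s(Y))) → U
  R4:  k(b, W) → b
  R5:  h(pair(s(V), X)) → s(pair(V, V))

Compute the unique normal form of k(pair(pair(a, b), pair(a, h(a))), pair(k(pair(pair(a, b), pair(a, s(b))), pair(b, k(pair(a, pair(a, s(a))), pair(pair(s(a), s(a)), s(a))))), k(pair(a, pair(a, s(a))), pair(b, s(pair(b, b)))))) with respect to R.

b

1. k(pair(pair(a, b), pair(a, h(a))), pair(k(pair(pair(a, b), pair(a, s(b))), pair(b, k(pair(a, pair(a, s(a))), pair(pair(s(a), s(a)), s(a))))), k(pair(a, pair(a, s(a))), pair(b, s(pair(b, b))))))  →  k(pair(pair(a, b), pair(a, b)), pair(k(pair(pair(a, b), pair(a, s(b))), pair(b, k(pair(a, pair(a, s(a))), pair(pair(s(a), s(a)), s(a))))), k(pair(a, pair(a, s(a))), pair(b, s(pair(b, b))))))   [R2 at 1.2.2]
2. k(pair(pair(a, b), pair(a, b)), pair(k(pair(pair(a, b), pair(a, s(b))), pair(b, k(pair(a, pair(a, s(a))), pair(pair(s(a), s(a)), s(a))))), k(pair(a, pair(a, s(a))), pair(b, s(pair(b, b))))))  →  k(pair(pair(a, b), pair(a, b)), pair(k(pair(pair(a, b), pair(a, s(b))), pair(b, s(a))), k(pair(a, pair(a, s(a))), pair(b, s(pair(b, b))))))   [R3 at 2.1.2.2]
3. k(pair(pair(a, b), pair(a, b)), pair(k(pair(pair(a, b), pair(a, s(b))), pair(b, s(a))), k(pair(a, pair(a, s(a))), pair(b, s(pair(b, b))))))  →  k(pair(pair(a, b), pair(a, b)), pair(s(b), k(pair(a, pair(a, s(a))), pair(b, s(pair(b, b))))))   [R3 at 2.1]
4. k(pair(pair(a, b), pair(a, b)), pair(s(b), k(pair(a, pair(a, s(a))), pair(b, s(pair(b, b))))))  →  k(pair(pair(a, b), pair(a, b)), pair(s(b), s(a)))   [R3 at 2.2]
5. k(pair(pair(a, b), pair(a, b)), pair(s(b), s(a)))  →  b   [R3 at ε]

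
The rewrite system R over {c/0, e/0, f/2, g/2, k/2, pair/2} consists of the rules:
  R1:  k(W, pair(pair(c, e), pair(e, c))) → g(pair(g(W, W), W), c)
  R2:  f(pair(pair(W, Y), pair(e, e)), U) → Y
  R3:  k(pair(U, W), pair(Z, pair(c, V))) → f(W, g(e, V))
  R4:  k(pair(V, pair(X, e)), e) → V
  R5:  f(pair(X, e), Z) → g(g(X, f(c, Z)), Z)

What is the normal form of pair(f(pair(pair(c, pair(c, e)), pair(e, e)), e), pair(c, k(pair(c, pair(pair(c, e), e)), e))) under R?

1. pair(f(pair(pair(c, pair(c, e)), pair(e, e)), e), pair(c, k(pair(c, pair(pair(c, e), e)), e)))  →  pair(pair(c, e), pair(c, k(pair(c, pair(pair(c, e), e)), e)))   [R2 at 1]
2. pair(pair(c, e), pair(c, k(pair(c, pair(pair(c, e), e)), e)))  →  pair(pair(c, e), pair(c, c))   [R4 at 2.2]

pair(pair(c, e), pair(c, c))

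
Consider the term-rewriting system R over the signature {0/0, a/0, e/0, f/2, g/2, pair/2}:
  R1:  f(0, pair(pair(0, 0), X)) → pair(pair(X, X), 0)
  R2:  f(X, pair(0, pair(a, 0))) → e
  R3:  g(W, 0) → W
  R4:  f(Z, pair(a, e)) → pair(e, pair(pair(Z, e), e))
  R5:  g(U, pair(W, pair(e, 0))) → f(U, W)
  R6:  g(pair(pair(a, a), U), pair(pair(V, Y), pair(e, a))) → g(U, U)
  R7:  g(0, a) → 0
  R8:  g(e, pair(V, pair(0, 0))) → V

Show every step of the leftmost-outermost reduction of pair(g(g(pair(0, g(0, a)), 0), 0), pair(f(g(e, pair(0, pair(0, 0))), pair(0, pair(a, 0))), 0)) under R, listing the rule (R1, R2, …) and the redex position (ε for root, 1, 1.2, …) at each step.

pair(pair(0, 0), pair(e, 0))

1. pair(g(g(pair(0, g(0, a)), 0), 0), pair(f(g(e, pair(0, pair(0, 0))), pair(0, pair(a, 0))), 0))  →  pair(g(pair(0, g(0, a)), 0), pair(f(g(e, pair(0, pair(0, 0))), pair(0, pair(a, 0))), 0))   [R3 at 1]
2. pair(g(pair(0, g(0, a)), 0), pair(f(g(e, pair(0, pair(0, 0))), pair(0, pair(a, 0))), 0))  →  pair(pair(0, g(0, a)), pair(f(g(e, pair(0, pair(0, 0))), pair(0, pair(a, 0))), 0))   [R3 at 1]
3. pair(pair(0, g(0, a)), pair(f(g(e, pair(0, pair(0, 0))), pair(0, pair(a, 0))), 0))  →  pair(pair(0, 0), pair(f(g(e, pair(0, pair(0, 0))), pair(0, pair(a, 0))), 0))   [R7 at 1.2]
4. pair(pair(0, 0), pair(f(g(e, pair(0, pair(0, 0))), pair(0, pair(a, 0))), 0))  →  pair(pair(0, 0), pair(e, 0))   [R2 at 2.1]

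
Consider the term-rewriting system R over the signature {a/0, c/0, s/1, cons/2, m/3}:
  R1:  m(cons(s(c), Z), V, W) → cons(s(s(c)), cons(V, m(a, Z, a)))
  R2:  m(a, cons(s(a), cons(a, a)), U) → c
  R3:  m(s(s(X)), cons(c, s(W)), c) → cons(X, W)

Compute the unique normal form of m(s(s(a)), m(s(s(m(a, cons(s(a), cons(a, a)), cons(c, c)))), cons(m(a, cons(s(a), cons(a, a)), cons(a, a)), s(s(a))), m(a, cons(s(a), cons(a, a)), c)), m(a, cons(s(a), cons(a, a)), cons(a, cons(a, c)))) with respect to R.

cons(a, a)

1. m(s(s(a)), m(s(s(m(a, cons(s(a), cons(a, a)), cons(c, c)))), cons(m(a, cons(s(a), cons(a, a)), cons(a, a)), s(s(a))), m(a, cons(s(a), cons(a, a)), c)), m(a, cons(s(a), cons(a, a)), cons(a, cons(a, c))))  →  m(s(s(a)), m(s(s(c)), cons(m(a, cons(s(a), cons(a, a)), cons(a, a)), s(s(a))), m(a, cons(s(a), cons(a, a)), c)), m(a, cons(s(a), cons(a, a)), cons(a, cons(a, c))))   [R2 at 2.1.1.1]
2. m(s(s(a)), m(s(s(c)), cons(m(a, cons(s(a), cons(a, a)), cons(a, a)), s(s(a))), m(a, cons(s(a), cons(a, a)), c)), m(a, cons(s(a), cons(a, a)), cons(a, cons(a, c))))  →  m(s(s(a)), m(s(s(c)), cons(c, s(s(a))), m(a, cons(s(a), cons(a, a)), c)), m(a, cons(s(a), cons(a, a)), cons(a, cons(a, c))))   [R2 at 2.2.1]
3. m(s(s(a)), m(s(s(c)), cons(c, s(s(a))), m(a, cons(s(a), cons(a, a)), c)), m(a, cons(s(a), cons(a, a)), cons(a, cons(a, c))))  →  m(s(s(a)), m(s(s(c)), cons(c, s(s(a))), c), m(a, cons(s(a), cons(a, a)), cons(a, cons(a, c))))   [R2 at 2.3]
4. m(s(s(a)), m(s(s(c)), cons(c, s(s(a))), c), m(a, cons(s(a), cons(a, a)), cons(a, cons(a, c))))  →  m(s(s(a)), cons(c, s(a)), m(a, cons(s(a), cons(a, a)), cons(a, cons(a, c))))   [R3 at 2]
5. m(s(s(a)), cons(c, s(a)), m(a, cons(s(a), cons(a, a)), cons(a, cons(a, c))))  →  m(s(s(a)), cons(c, s(a)), c)   [R2 at 3]
6. m(s(s(a)), cons(c, s(a)), c)  →  cons(a, a)   [R3 at ε]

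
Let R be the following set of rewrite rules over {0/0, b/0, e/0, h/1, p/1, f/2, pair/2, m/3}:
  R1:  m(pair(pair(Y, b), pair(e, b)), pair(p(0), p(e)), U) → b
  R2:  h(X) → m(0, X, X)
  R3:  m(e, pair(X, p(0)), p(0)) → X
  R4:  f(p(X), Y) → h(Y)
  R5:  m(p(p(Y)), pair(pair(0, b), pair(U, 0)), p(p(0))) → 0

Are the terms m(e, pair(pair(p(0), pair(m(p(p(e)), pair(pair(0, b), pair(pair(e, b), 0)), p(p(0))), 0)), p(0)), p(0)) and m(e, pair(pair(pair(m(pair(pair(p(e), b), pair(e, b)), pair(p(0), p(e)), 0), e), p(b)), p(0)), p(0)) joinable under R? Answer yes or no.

Reduce t₁ = m(e, pair(pair(p(0), pair(m(p(p(e)), pair(pair(0, b), pair(pair(e, b), 0)), p(p(0))), 0)), p(0)), p(0)):
1. m(e, pair(pair(p(0), pair(m(p(p(e)), pair(pair(0, b), pair(pair(e, b), 0)), p(p(0))), 0)), p(0)), p(0))  →  pair(p(0), pair(m(p(p(e)), pair(pair(0, b), pair(pair(e, b), 0)), p(p(0))), 0))   [R3 at ε]
2. pair(p(0), pair(m(p(p(e)), pair(pair(0, b), pair(pair(e, b), 0)), p(p(0))), 0))  →  pair(p(0), pair(0, 0))   [R5 at 2.1]

Reduce t₂ = m(e, pair(pair(pair(m(pair(pair(p(e), b), pair(e, b)), pair(p(0), p(e)), 0), e), p(b)), p(0)), p(0)):
1. m(e, pair(pair(pair(m(pair(pair(p(e), b), pair(e, b)), pair(p(0), p(e)), 0), e), p(b)), p(0)), p(0))  →  pair(pair(m(pair(pair(p(e), b), pair(e, b)), pair(p(0), p(e)), 0), e), p(b))   [R3 at ε]
2. pair(pair(m(pair(pair(p(e), b), pair(e, b)), pair(p(0), p(e)), 0), e), p(b))  →  pair(pair(b, e), p(b))   [R1 at 1.1]

no — NF(t₁) = pair(p(0), pair(0, 0)), NF(t₂) = pair(pair(b, e), p(b))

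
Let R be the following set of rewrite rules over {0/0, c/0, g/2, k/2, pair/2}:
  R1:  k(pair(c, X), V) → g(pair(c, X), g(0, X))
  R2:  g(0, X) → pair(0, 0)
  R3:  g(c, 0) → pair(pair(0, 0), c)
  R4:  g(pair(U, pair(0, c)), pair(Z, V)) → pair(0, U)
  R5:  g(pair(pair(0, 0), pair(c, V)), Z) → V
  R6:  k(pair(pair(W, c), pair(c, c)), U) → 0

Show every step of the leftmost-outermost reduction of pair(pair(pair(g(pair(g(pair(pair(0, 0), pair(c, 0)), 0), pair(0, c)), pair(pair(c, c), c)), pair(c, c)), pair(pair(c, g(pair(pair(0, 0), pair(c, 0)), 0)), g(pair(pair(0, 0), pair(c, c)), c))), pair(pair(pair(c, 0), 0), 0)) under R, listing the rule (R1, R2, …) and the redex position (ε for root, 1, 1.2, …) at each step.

1. pair(pair(pair(g(pair(g(pair(pair(0, 0), pair(c, 0)), 0), pair(0, c)), pair(pair(c, c), c)), pair(c, c)), pair(pair(c, g(pair(pair(0, 0), pair(c, 0)), 0)), g(pair(pair(0, 0), pair(c, c)), c))), pair(pair(pair(c, 0), 0), 0))  →  pair(pair(pair(pair(0, g(pair(pair(0, 0), pair(c, 0)), 0)), pair(c, c)), pair(pair(c, g(pair(pair(0, 0), pair(c, 0)), 0)), g(pair(pair(0, 0), pair(c, c)), c))), pair(pair(pair(c, 0), 0), 0))   [R4 at 1.1.1]
2. pair(pair(pair(pair(0, g(pair(pair(0, 0), pair(c, 0)), 0)), pair(c, c)), pair(pair(c, g(pair(pair(0, 0), pair(c, 0)), 0)), g(pair(pair(0, 0), pair(c, c)), c))), pair(pair(pair(c, 0), 0), 0))  →  pair(pair(pair(pair(0, 0), pair(c, c)), pair(pair(c, g(pair(pair(0, 0), pair(c, 0)), 0)), g(pair(pair(0, 0), pair(c, c)), c))), pair(pair(pair(c, 0), 0), 0))   [R5 at 1.1.1.2]
3. pair(pair(pair(pair(0, 0), pair(c, c)), pair(pair(c, g(pair(pair(0, 0), pair(c, 0)), 0)), g(pair(pair(0, 0), pair(c, c)), c))), pair(pair(pair(c, 0), 0), 0))  →  pair(pair(pair(pair(0, 0), pair(c, c)), pair(pair(c, 0), g(pair(pair(0, 0), pair(c, c)), c))), pair(pair(pair(c, 0), 0), 0))   [R5 at 1.2.1.2]
4. pair(pair(pair(pair(0, 0), pair(c, c)), pair(pair(c, 0), g(pair(pair(0, 0), pair(c, c)), c))), pair(pair(pair(c, 0), 0), 0))  →  pair(pair(pair(pair(0, 0), pair(c, c)), pair(pair(c, 0), c)), pair(pair(pair(c, 0), 0), 0))   [R5 at 1.2.2]

pair(pair(pair(pair(0, 0), pair(c, c)), pair(pair(c, 0), c)), pair(pair(pair(c, 0), 0), 0))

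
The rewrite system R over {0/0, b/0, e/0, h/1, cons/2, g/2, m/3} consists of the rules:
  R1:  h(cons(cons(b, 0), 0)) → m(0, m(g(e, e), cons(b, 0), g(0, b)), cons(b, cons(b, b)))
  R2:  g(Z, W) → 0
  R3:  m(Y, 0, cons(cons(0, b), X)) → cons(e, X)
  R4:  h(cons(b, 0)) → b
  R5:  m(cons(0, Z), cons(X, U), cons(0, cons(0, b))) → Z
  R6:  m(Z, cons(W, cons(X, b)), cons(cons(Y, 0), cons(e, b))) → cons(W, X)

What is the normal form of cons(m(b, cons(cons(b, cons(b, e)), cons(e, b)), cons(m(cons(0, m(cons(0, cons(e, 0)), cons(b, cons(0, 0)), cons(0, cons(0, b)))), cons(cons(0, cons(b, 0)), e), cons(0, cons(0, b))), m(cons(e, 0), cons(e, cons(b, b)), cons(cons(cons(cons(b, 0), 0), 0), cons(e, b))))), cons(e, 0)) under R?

1. cons(m(b, cons(cons(b, cons(b, e)), cons(e, b)), cons(m(cons(0, m(cons(0, cons(e, 0)), cons(b, cons(0, 0)), cons(0, cons(0, b)))), cons(cons(0, cons(b, 0)), e), cons(0, cons(0, b))), m(cons(e, 0), cons(e, cons(b, b)), cons(cons(cons(cons(b, 0), 0), 0), cons(e, b))))), cons(e, 0))  →  cons(m(b, cons(cons(b, cons(b, e)), cons(e, b)), cons(m(cons(0, cons(e, 0)), cons(b, cons(0, 0)), cons(0, cons(0, b))), m(cons(e, 0), cons(e, cons(b, b)), cons(cons(cons(cons(b, 0), 0), 0), cons(e, b))))), cons(e, 0))   [R5 at 1.3.1]
2. cons(m(b, cons(cons(b, cons(b, e)), cons(e, b)), cons(m(cons(0, cons(e, 0)), cons(b, cons(0, 0)), cons(0, cons(0, b))), m(cons(e, 0), cons(e, cons(b, b)), cons(cons(cons(cons(b, 0), 0), 0), cons(e, b))))), cons(e, 0))  →  cons(m(b, cons(cons(b, cons(b, e)), cons(e, b)), cons(cons(e, 0), m(cons(e, 0), cons(e, cons(b, b)), cons(cons(cons(cons(b, 0), 0), 0), cons(e, b))))), cons(e, 0))   [R5 at 1.3.1]
3. cons(m(b, cons(cons(b, cons(b, e)), cons(e, b)), cons(cons(e, 0), m(cons(e, 0), cons(e, cons(b, b)), cons(cons(cons(cons(b, 0), 0), 0), cons(e, b))))), cons(e, 0))  →  cons(m(b, cons(cons(b, cons(b, e)), cons(e, b)), cons(cons(e, 0), cons(e, b))), cons(e, 0))   [R6 at 1.3.2]
4. cons(m(b, cons(cons(b, cons(b, e)), cons(e, b)), cons(cons(e, 0), cons(e, b))), cons(e, 0))  →  cons(cons(cons(b, cons(b, e)), e), cons(e, 0))   [R6 at 1]

cons(cons(cons(b, cons(b, e)), e), cons(e, 0))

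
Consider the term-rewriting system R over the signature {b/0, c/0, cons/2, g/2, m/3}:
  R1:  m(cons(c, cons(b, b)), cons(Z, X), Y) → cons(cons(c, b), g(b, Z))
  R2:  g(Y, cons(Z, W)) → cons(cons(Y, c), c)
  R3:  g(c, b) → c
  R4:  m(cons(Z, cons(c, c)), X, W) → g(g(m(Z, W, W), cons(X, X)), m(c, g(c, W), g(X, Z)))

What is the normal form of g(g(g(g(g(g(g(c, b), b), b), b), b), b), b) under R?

c

1. g(g(g(g(g(g(g(c, b), b), b), b), b), b), b)  →  g(g(g(g(g(g(c, b), b), b), b), b), b)   [R3 at 1.1.1.1.1.1]
2. g(g(g(g(g(g(c, b), b), b), b), b), b)  →  g(g(g(g(g(c, b), b), b), b), b)   [R3 at 1.1.1.1.1]
3. g(g(g(g(g(c, b), b), b), b), b)  →  g(g(g(g(c, b), b), b), b)   [R3 at 1.1.1.1]
4. g(g(g(g(c, b), b), b), b)  →  g(g(g(c, b), b), b)   [R3 at 1.1.1]
5. g(g(g(c, b), b), b)  →  g(g(c, b), b)   [R3 at 1.1]
6. g(g(c, b), b)  →  g(c, b)   [R3 at 1]
7. g(c, b)  →  c   [R3 at ε]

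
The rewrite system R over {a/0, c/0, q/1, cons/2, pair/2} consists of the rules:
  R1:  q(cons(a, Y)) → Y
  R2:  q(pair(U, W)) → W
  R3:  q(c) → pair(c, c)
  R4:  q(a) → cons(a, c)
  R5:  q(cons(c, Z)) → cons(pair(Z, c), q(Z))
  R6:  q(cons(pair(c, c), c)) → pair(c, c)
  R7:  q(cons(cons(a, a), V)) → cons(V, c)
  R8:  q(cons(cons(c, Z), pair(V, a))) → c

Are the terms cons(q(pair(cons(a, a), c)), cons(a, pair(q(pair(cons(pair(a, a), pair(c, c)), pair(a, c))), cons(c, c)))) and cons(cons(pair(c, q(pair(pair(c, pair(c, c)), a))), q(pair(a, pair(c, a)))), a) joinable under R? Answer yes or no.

no — NF(t₁) = cons(c, cons(a, pair(pair(a, c), cons(c, c)))), NF(t₂) = cons(cons(pair(c, a), pair(c, a)), a)

Reduce t₁ = cons(q(pair(cons(a, a), c)), cons(a, pair(q(pair(cons(pair(a, a), pair(c, c)), pair(a, c))), cons(c, c)))):
1. cons(q(pair(cons(a, a), c)), cons(a, pair(q(pair(cons(pair(a, a), pair(c, c)), pair(a, c))), cons(c, c))))  →  cons(c, cons(a, pair(q(pair(cons(pair(a, a), pair(c, c)), pair(a, c))), cons(c, c))))   [R2 at 1]
2. cons(c, cons(a, pair(q(pair(cons(pair(a, a), pair(c, c)), pair(a, c))), cons(c, c))))  →  cons(c, cons(a, pair(pair(a, c), cons(c, c))))   [R2 at 2.2.1]

Reduce t₂ = cons(cons(pair(c, q(pair(pair(c, pair(c, c)), a))), q(pair(a, pair(c, a)))), a):
1. cons(cons(pair(c, q(pair(pair(c, pair(c, c)), a))), q(pair(a, pair(c, a)))), a)  →  cons(cons(pair(c, a), q(pair(a, pair(c, a)))), a)   [R2 at 1.1.2]
2. cons(cons(pair(c, a), q(pair(a, pair(c, a)))), a)  →  cons(cons(pair(c, a), pair(c, a)), a)   [R2 at 1.2]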